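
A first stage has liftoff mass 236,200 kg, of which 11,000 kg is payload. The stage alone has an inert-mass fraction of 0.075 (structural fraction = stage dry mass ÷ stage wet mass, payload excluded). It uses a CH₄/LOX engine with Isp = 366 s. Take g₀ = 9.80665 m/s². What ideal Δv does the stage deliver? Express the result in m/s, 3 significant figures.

Stage wet mass = m₀ − payload = 236,200 − 11,000 = 225,200 kg.
Stage dry mass = ε × stage wet mass = 0.075 × 225,200 = 16,890 kg.
Burnout mass m_f = stage dry + payload = 16,890 + 11,000 = 27,890 kg.
v_e = Isp · g₀ = 366 × 9.80665 = 3589.2 m/s.
Δv = v_e · ln(236,200/27,890) = 3589.2 × ln(8.469) = 3589.2 × 2.1364 ≈ 7668 m/s.

Δv ≈ 7670 m/s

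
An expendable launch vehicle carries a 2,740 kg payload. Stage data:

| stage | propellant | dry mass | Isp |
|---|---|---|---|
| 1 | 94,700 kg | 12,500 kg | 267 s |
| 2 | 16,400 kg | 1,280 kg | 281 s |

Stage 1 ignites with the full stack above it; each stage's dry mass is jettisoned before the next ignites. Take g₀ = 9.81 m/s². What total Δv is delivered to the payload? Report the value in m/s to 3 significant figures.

Ignition mass of stage 1 = 94,700+12,500 + 16,400+1,280 + 2,740 = 127,620 kg.
Stage 1: m₀ = 127,620 kg, m_f = 127,620 − 94,700 = 32,920 kg; Δv = 267×9.81×ln(3.877) = 2619.3×1.3550 ≈ 3549 m/s.
Stage 2: m₀ = 20,420 kg, m_f = 20,420 − 16,400 = 4,020 kg; Δv = 281×9.81×ln(5.08) = 2756.6×1.6252 ≈ 4480 m/s.
Total Δv = 3549 + 4480 = 8029 m/s.

Δv ≈ 8030 m/s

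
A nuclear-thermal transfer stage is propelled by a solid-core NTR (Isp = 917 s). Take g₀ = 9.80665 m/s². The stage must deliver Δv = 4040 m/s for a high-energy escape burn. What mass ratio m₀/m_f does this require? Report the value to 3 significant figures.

mass ratio ≈ 1.57

v_e = Isp · g₀ = 917 × 9.80665 = 8992.7 m/s.
m₀/m_f = exp(Δv / v_e) = exp(4040 / 8992.7) = exp(0.4493) = 1.5671.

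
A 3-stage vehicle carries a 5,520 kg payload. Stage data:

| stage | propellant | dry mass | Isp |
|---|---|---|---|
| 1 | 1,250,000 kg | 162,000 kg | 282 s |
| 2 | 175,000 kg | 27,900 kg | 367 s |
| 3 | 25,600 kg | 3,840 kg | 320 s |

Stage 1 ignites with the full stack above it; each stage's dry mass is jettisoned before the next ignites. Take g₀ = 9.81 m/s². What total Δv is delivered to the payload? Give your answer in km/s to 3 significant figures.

Ignition mass of stage 1 = 1,250,000+162,000 + 175,000+27,900 + 25,600+3,840 + 5,520 = 1,649,860 kg.
Stage 1: m₀ = 1,649,860 kg, m_f = 1,649,860 − 1,250,000 = 399,860 kg; Δv = 282×9.81×ln(4.126) = 2766.4×1.4173 ≈ 3921 m/s.
Stage 2: m₀ = 237,860 kg, m_f = 237,860 − 175,000 = 62,860 kg; Δv = 367×9.81×ln(3.784) = 3600.3×1.3308 ≈ 4791 m/s.
Stage 3: m₀ = 34,960 kg, m_f = 34,960 − 25,600 = 9,360 kg; Δv = 320×9.81×ln(3.735) = 3139.2×1.3178 ≈ 4137 m/s.
Total Δv = 3921 + 4791 + 4137 = 12849 m/s.

Δv ≈ 12.8 km/s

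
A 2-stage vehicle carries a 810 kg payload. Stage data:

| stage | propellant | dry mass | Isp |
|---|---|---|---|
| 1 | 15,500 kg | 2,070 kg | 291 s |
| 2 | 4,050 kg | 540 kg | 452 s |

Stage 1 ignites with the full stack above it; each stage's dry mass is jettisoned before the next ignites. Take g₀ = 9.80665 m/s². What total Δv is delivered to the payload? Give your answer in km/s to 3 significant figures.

Ignition mass of stage 1 = 15,500+2,070 + 4,050+540 + 810 = 22,970 kg.
Stage 1: m₀ = 22,970 kg, m_f = 22,970 − 15,500 = 7,470 kg; Δv = 291×9.80665×ln(3.075) = 2853.7×1.1233 ≈ 3206 m/s.
Stage 2: m₀ = 5,400 kg, m_f = 5,400 − 4,050 = 1,350 kg; Δv = 452×9.80665×ln(4) = 4432.6×1.3863 ≈ 6145 m/s.
Total Δv = 3206 + 6145 = 9351 m/s.

Δv ≈ 9.35 km/s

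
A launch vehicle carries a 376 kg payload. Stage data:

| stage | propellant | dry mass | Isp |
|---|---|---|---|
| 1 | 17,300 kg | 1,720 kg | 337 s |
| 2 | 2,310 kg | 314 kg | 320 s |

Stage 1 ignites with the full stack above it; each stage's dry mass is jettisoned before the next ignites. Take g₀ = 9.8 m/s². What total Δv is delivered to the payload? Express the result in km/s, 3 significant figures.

Ignition mass of stage 1 = 17,300+1,720 + 2,310+314 + 376 = 22,020 kg.
Stage 1: m₀ = 22,020 kg, m_f = 22,020 − 17,300 = 4,720 kg; Δv = 337×9.8×ln(4.665) = 3302.6×1.5401 ≈ 5086 m/s.
Stage 2: m₀ = 3,000 kg, m_f = 3,000 − 2,310 = 690 kg; Δv = 320×9.8×ln(4.348) = 3136.0×1.4697 ≈ 4609 m/s.
Total Δv = 5086 + 4609 = 9695 m/s.

Δv ≈ 9.70 km/s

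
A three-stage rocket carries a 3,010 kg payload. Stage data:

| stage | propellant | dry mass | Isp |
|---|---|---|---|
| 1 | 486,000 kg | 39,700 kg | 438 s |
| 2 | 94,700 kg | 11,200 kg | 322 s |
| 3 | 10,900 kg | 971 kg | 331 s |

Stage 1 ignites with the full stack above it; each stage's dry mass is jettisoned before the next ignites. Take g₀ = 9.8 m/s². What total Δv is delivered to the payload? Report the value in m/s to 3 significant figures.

Δv ≈ 15100 m/s

Ignition mass of stage 1 = 486,000+39,700 + 94,700+11,200 + 10,900+971 + 3,010 = 646,481 kg.
Stage 1: m₀ = 646,481 kg, m_f = 646,481 − 486,000 = 160,481 kg; Δv = 438×9.8×ln(4.028) = 4292.4×1.3934 ≈ 5981 m/s.
Stage 2: m₀ = 120,781 kg, m_f = 120,781 − 94,700 = 26,081 kg; Δv = 322×9.8×ln(4.631) = 3155.6×1.5328 ≈ 4837 m/s.
Stage 3: m₀ = 14,881 kg, m_f = 14,881 − 10,900 = 3,981 kg; Δv = 331×9.8×ln(3.738) = 3243.8×1.3186 ≈ 4277 m/s.
Total Δv = 5981 + 4837 + 4277 = 15095 m/s.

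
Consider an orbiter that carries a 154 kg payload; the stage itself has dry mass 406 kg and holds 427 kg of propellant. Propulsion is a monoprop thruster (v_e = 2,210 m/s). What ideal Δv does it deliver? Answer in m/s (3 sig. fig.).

Δv ≈ 1250 m/s

m₀ = payload + dry + propellant = 154 + 406 + 427 = 987 kg.
m_f = payload + dry = 154 + 406 = 560 kg.
By the Tsiolkovsky rocket equation, Δv = v_e · ln(m₀/m_f) = 2210.0 × ln(1.762) = 2210.0 × 0.5667 ≈ 1252.5 m/s.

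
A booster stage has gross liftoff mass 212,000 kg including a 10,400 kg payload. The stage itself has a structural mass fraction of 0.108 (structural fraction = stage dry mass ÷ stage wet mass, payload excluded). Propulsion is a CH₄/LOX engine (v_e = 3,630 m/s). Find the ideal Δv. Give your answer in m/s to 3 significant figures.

Δv ≈ 6840 m/s

Stage wet mass = m₀ − payload = 212,000 − 10,400 = 201,600 kg.
Stage dry mass = ε × stage wet mass = 0.108 × 201,600 = 21,772.8 kg.
Burnout mass m_f = stage dry + payload = 21,772.8 + 10,400 = 32,172.8 kg.
Rocket equation: Δv = v_e · ln(212,000/32,172.8) = 3630.0 × ln(6.589) = 3630.0 × 1.8855 ≈ 6844 m/s.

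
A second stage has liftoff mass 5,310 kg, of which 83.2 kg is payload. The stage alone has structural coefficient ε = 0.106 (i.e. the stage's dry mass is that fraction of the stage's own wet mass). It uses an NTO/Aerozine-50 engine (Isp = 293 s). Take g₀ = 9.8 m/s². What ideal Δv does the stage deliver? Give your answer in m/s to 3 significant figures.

Δv ≈ 6090 m/s

Stage wet mass = m₀ − payload = 5,310 − 83.2 = 5,226.8 kg.
Stage dry mass = ε × stage wet mass = 0.106 × 5,226.8 = 554.041 kg.
Burnout mass m_f = stage dry + payload = 554.041 + 83.2 = 637.241 kg.
v_e = Isp · g₀ = 293 × 9.8 = 2871.4 m/s.
From the ideal rocket equation, Δv = v_e · ln(5,310/637.241) = 2871.4 × ln(8.333) = 2871.4 × 2.1202 ≈ 6088 m/s.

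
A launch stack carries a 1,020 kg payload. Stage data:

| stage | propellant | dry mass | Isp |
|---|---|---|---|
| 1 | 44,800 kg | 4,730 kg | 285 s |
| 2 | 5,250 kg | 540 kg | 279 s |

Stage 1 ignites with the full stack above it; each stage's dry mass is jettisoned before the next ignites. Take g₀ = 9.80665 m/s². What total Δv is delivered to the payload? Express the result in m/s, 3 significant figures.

Δv ≈ 8460 m/s

Ignition mass of stage 1 = 44,800+4,730 + 5,250+540 + 1,020 = 56,340 kg.
Stage 1: m₀ = 56,340 kg, m_f = 56,340 − 44,800 = 11,540 kg; Δv = 285×9.80665×ln(4.882) = 2794.9×1.5856 ≈ 4432 m/s.
Stage 2: m₀ = 6,810 kg, m_f = 6,810 − 5,250 = 1,560 kg; Δv = 279×9.80665×ln(4.365) = 2736.1×1.4737 ≈ 4032 m/s.
Total Δv = 4432 + 4032 = 8464 m/s.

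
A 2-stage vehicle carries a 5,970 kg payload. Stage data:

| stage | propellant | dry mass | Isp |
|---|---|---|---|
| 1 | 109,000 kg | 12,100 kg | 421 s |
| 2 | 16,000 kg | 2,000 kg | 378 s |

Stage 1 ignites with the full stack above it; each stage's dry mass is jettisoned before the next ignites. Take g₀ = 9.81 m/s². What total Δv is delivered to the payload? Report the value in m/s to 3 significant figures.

Ignition mass of stage 1 = 109,000+12,100 + 16,000+2,000 + 5,970 = 145,070 kg.
Stage 1: m₀ = 145,070 kg, m_f = 145,070 − 109,000 = 36,070 kg; Δv = 421×9.81×ln(4.022) = 4130.0×1.3918 ≈ 5748 m/s.
Stage 2: m₀ = 23,970 kg, m_f = 23,970 − 16,000 = 7,970 kg; Δv = 378×9.81×ln(3.008) = 3708.2×1.1011 ≈ 4083 m/s.
Total Δv = 5748 + 4083 = 9831 m/s.

Δv ≈ 9830 m/s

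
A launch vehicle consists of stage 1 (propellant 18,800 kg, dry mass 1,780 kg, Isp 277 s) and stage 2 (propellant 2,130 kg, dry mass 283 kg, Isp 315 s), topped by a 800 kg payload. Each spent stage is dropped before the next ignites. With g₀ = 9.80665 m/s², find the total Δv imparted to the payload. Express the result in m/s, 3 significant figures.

Ignition mass of stage 1 = 18,800+1,780 + 2,130+283 + 800 = 23,793 kg.
Stage 1: m₀ = 23,793 kg, m_f = 23,793 − 18,800 = 4,993 kg; Δv = 277×9.80665×ln(4.765) = 2716.4×1.5614 ≈ 4241 m/s.
Stage 2: m₀ = 3,213 kg, m_f = 3,213 − 2,130 = 1,083 kg; Δv = 315×9.80665×ln(2.967) = 3089.1×1.0875 ≈ 3359 m/s.
Total Δv = 4241 + 3359 = 7600 m/s.

Δv ≈ 7600 m/s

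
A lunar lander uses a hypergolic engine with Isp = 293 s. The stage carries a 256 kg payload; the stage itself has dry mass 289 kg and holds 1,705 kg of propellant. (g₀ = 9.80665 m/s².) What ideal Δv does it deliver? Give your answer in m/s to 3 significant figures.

v_e = Isp · g₀ = 293 × 9.80665 = 2873.3 m/s.
m₀ = payload + dry + propellant = 256 + 289 + 1,705 = 2,250 kg.
m_f = payload + dry = 256 + 289 = 545 kg.
Rocket equation: Δv = v_e · ln(m₀/m_f) = 2873.3 × ln(4.128) = 2873.3 × 1.4179 ≈ 4074.1 m/s.

Δv ≈ 4070 m/s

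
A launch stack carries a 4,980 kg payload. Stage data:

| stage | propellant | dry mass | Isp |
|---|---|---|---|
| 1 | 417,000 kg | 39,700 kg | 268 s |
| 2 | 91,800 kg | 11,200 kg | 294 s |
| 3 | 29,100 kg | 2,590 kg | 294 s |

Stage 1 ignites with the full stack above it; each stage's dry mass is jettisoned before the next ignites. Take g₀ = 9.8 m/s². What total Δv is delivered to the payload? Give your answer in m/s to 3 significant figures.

Ignition mass of stage 1 = 417,000+39,700 + 91,800+11,200 + 29,100+2,590 + 4,980 = 596,370 kg.
Stage 1: m₀ = 596,370 kg, m_f = 596,370 − 417,000 = 179,370 kg; Δv = 268×9.8×ln(3.325) = 2626.4×1.2014 ≈ 3155 m/s.
Stage 2: m₀ = 139,670 kg, m_f = 139,670 − 91,800 = 47,870 kg; Δv = 294×9.8×ln(2.918) = 2881.2×1.0708 ≈ 3085 m/s.
Stage 3: m₀ = 36,670 kg, m_f = 36,670 − 29,100 = 7,570 kg; Δv = 294×9.8×ln(4.844) = 2881.2×1.5778 ≈ 4546 m/s.
Total Δv = 3155 + 3085 + 4546 = 10786 m/s.

Δv ≈ 10800 m/s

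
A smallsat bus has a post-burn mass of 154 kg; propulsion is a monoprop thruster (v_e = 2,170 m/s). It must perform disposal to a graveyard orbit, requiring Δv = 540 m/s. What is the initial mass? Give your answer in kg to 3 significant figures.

initial mass ≈ 198 kg

Using Δv = v_e ln(m₀/m_f): m₀/m_f = exp(Δv / v_e) = exp(540 / 2170.0) = exp(0.2488) = 1.2825.
m₀ = m_f × 1.2825 = 154 × 1.2825 = 197.505 kg.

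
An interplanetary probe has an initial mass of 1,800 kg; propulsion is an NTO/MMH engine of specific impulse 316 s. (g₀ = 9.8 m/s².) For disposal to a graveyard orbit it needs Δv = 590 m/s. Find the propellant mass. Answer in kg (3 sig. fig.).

propellant mass ≈ 312 kg

v_e = Isp · g₀ = 316 × 9.8 = 3096.8 m/s.
m₀/m_f = exp(Δv / v_e) = exp(590 / 3096.8) = exp(0.1905) = 1.2099.
m_f = 1,800 / 1.2099 = 1,487.73 kg, so propellant = m₀ − m_f = 1,800 − 1,487.73 = 312.27 kg.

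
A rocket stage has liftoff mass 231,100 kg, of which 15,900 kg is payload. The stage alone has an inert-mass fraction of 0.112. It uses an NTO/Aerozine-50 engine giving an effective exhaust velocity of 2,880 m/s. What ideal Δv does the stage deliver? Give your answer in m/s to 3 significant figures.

Stage wet mass = m₀ − payload = 231,100 − 15,900 = 215,200 kg.
Stage dry mass = ε × stage wet mass = 0.112 × 215,200 = 24,102.4 kg.
Burnout mass m_f = stage dry + payload = 24,102.4 + 15,900 = 40,002.4 kg.
Using Δv = v_e ln(m₀/m_f): Δv = v_e · ln(231,100/40,002.4) = 2880.0 × ln(5.777) = 2880.0 × 1.7539 ≈ 5051 m/s.

Δv ≈ 5050 m/s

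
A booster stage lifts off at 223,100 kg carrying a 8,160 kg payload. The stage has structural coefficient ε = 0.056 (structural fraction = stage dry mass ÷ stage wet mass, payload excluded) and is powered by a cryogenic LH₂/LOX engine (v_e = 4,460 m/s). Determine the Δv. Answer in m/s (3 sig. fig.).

Stage wet mass = m₀ − payload = 223,100 − 8,160 = 214,940 kg.
Stage dry mass = ε × stage wet mass = 0.056 × 214,940 = 12,036.6 kg.
Burnout mass m_f = stage dry + payload = 12,036.6 + 8,160 = 20,196.6 kg.
From the ideal rocket equation, Δv = v_e · ln(223,100/20,196.6) = 4460.0 × ln(11.05) = 4460.0 × 2.4021 ≈ 10713 m/s.

Δv ≈ 10700 m/s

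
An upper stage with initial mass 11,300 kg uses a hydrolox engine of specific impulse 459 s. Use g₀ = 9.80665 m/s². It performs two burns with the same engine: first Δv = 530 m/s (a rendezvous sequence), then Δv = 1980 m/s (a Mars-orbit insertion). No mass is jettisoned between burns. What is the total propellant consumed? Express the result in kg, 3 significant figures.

total propellant consumed ≈ 4830 kg

v_e = Isp · g₀ = 459 × 9.80665 = 4501.3 m/s.
After the first burn: m = 11300 × exp(−530/4501.3) = 11300 × 0.88892 = 10,044.8 kg.
After the second burn: m = 10,044.8 × exp(−1980/4501.3) = 10,044.8 × 0.64412 = 6,470.06 kg.
Total propellant = m₀ − m_final = 11300 − 6,470.06 = 4,829.94 kg.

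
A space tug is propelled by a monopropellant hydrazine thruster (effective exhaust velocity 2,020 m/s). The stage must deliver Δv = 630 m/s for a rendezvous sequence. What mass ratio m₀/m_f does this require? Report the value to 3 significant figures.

mass ratio ≈ 1.37

From the ideal rocket equation, m₀/m_f = exp(Δv / v_e) = exp(630 / 2020.0) = exp(0.3119) = 1.3660.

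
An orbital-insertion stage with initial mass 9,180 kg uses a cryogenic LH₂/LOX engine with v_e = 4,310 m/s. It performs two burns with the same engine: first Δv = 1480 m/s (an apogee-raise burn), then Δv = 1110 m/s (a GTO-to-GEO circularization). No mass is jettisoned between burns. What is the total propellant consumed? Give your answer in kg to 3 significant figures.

total propellant consumed ≈ 4150 kg

After the first burn: m = 9180 × exp(−1480/4310.0) = 9180 × 0.70936 = 6,511.92 kg.
After the second burn: m = 6,511.92 × exp(−1110/4310.0) = 6,511.92 × 0.77295 = 5,033.39 kg.
Total propellant = m₀ − m_final = 9180 − 5,033.39 = 4,146.61 kg.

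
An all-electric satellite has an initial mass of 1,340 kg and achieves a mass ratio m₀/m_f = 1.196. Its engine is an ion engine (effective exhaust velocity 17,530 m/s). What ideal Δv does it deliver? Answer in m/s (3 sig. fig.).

Δv = v_e · ln(1.196) = 17530.0 × 0.1790 ≈ 3137.6 m/s.

Δv ≈ 3140 m/s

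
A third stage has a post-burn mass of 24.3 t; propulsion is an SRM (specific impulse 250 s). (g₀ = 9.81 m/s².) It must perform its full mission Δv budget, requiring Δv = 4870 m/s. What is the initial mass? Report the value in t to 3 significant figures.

v_e = Isp · g₀ = 250 × 9.81 = 2452.5 m/s.
From the ideal rocket equation, m₀/m_f = exp(Δv / v_e) = exp(4870 / 2452.5) = exp(1.9857) = 7.2844.
m₀ = m_f × 7.2844 = 24.3 × 7.2844 = 177.011 t.

initial mass ≈ 177 t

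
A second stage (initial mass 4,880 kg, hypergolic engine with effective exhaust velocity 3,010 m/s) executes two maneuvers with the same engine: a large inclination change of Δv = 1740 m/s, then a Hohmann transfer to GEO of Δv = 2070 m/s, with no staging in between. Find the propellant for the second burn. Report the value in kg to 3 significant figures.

propellant for the second burn ≈ 1360 kg

After the first burn: m = 4880 × exp(−1740/3010.0) = 4880 × 0.56098 = 2,737.58 kg.
After the second burn: m = 2,737.58 × exp(−2070/3010.0) = 2,737.58 × 0.50273 = 1,376.26 kg.
Second-burn propellant = 2,737.58 − 1,376.26 = 1,361.32 kg.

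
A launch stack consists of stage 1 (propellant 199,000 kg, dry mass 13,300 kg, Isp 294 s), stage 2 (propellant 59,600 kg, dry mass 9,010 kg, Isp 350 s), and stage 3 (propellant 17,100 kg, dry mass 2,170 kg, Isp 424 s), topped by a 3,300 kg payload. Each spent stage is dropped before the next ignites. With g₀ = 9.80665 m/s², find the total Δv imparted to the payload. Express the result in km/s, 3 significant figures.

Δv ≈ 12.6 km/s

Ignition mass of stage 1 = 199,000+13,300 + 59,600+9,010 + 17,100+2,170 + 3,300 = 303,480 kg.
Stage 1: m₀ = 303,480 kg, m_f = 303,480 − 199,000 = 104,480 kg; Δv = 294×9.80665×ln(2.905) = 2883.2×1.0663 ≈ 3074 m/s.
Stage 2: m₀ = 91,180 kg, m_f = 91,180 − 59,600 = 31,580 kg; Δv = 350×9.80665×ln(2.887) = 3432.3×1.0603 ≈ 3639 m/s.
Stage 3: m₀ = 22,570 kg, m_f = 22,570 − 17,100 = 5,470 kg; Δv = 424×9.80665×ln(4.126) = 4158.0×1.4173 ≈ 5893 m/s.
Total Δv = 3074 + 3639 + 5893 = 12606 m/s.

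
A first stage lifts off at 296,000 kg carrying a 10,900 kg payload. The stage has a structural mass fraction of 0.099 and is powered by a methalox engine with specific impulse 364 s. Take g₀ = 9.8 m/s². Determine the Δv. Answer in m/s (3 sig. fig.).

Stage wet mass = m₀ − payload = 296,000 − 10,900 = 285,100 kg.
Stage dry mass = ε × stage wet mass = 0.099 × 285,100 = 28,224.9 kg.
Burnout mass m_f = stage dry + payload = 28,224.9 + 10,900 = 39,124.9 kg.
v_e = Isp · g₀ = 364 × 9.8 = 3567.2 m/s.
By the Tsiolkovsky rocket equation, Δv = v_e · ln(296,000/39,124.9) = 3567.2 × ln(7.566) = 3567.2 × 2.0236 ≈ 7219 m/s.

Δv ≈ 7220 m/s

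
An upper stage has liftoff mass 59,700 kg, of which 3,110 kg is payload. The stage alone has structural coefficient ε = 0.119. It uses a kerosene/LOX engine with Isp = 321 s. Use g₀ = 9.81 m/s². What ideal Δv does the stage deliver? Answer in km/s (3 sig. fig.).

Δv ≈ 5.68 km/s

Stage wet mass = m₀ − payload = 59,700 − 3,110 = 56,590 kg.
Stage dry mass = ε × stage wet mass = 0.119 × 56,590 = 6,734.21 kg.
Burnout mass m_f = stage dry + payload = 6,734.21 + 3,110 = 9,844.21 kg.
v_e = Isp · g₀ = 321 × 9.81 = 3149.0 m/s.
From the ideal rocket equation, Δv = v_e · ln(59,700/9,844.21) = 3149.0 × ln(6.064) = 3149.0 × 1.8024 ≈ 5676 m/s.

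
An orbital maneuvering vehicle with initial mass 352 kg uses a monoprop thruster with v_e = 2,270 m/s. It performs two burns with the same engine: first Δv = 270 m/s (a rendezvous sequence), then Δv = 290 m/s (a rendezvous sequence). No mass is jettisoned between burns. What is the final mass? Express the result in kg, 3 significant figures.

After the first burn: m = 352 × exp(−270/2270.0) = 352 × 0.88786 = 312.527 kg.
After the second burn: m = 312.527 × exp(−290/2270.0) = 312.527 × 0.88007 = 275.046 kg.

final mass ≈ 275 kg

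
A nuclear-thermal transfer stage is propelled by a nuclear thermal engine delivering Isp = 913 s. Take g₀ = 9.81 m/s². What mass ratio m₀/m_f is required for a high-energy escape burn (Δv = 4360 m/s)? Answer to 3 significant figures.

mass ratio ≈ 1.63

v_e = Isp · g₀ = 913 × 9.81 = 8956.5 m/s.
m₀/m_f = exp(Δv / v_e) = exp(4360 / 8956.5) = exp(0.4868) = 1.6271.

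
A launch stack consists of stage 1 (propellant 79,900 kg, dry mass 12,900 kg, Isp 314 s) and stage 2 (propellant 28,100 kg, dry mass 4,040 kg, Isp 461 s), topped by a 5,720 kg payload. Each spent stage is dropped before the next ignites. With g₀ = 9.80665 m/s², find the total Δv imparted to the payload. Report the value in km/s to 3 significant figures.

Ignition mass of stage 1 = 79,900+12,900 + 28,100+4,040 + 5,720 = 130,660 kg.
Stage 1: m₀ = 130,660 kg, m_f = 130,660 − 79,900 = 50,760 kg; Δv = 314×9.80665×ln(2.574) = 3079.3×0.9455 ≈ 2911 m/s.
Stage 2: m₀ = 37,860 kg, m_f = 37,860 − 28,100 = 9,760 kg; Δv = 461×9.80665×ln(3.879) = 4520.9×1.3556 ≈ 6128 m/s.
Total Δv = 2911 + 6128 = 9039 m/s.

Δv ≈ 9.04 km/s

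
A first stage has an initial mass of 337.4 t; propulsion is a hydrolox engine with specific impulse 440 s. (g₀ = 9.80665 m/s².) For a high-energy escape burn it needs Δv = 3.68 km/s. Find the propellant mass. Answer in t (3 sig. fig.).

propellant mass ≈ 194 t

v_e = Isp · g₀ = 440 × 9.80665 = 4314.9 m/s.
m₀/m_f = exp(Δv / v_e) = exp(3680 / 4314.9) = exp(0.8529) = 2.3463.
m_f = 337.4 / 2.3463 = 143.801 t, so propellant = m₀ − m_f = 337.4 − 143.801 = 193.599 t.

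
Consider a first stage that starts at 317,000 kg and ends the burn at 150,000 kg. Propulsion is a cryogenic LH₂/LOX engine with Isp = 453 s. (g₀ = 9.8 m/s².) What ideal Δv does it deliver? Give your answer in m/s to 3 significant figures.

Δv ≈ 3320 m/s

v_e = Isp · g₀ = 453 × 9.8 = 4439.4 m/s.
Δv = v_e · ln(m₀/m_f) = 4439.4 × ln(2.113) = 4439.4 × 0.7483 ≈ 3321.9 m/s.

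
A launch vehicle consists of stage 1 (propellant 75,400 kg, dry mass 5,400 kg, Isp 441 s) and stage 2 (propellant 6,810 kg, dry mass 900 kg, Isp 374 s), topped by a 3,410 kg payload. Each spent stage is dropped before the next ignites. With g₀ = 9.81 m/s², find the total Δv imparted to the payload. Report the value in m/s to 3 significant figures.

Ignition mass of stage 1 = 75,400+5,400 + 6,810+900 + 3,410 = 91,920 kg.
Stage 1: m₀ = 91,920 kg, m_f = 91,920 − 75,400 = 16,520 kg; Δv = 441×9.81×ln(5.564) = 4326.2×1.7163 ≈ 7425 m/s.
Stage 2: m₀ = 11,120 kg, m_f = 11,120 − 6,810 = 4,310 kg; Δv = 374×9.81×ln(2.58) = 3668.9×0.9478 ≈ 3477 m/s.
Total Δv = 7425 + 3477 = 10902 m/s.

Δv ≈ 10900 m/s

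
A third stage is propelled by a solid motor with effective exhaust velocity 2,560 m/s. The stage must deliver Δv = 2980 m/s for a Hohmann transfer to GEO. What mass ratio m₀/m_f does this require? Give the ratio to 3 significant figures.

Rocket equation: m₀/m_f = exp(Δv / v_e) = exp(2980 / 2560.0) = exp(1.1641) = 3.2029.

mass ratio ≈ 3.20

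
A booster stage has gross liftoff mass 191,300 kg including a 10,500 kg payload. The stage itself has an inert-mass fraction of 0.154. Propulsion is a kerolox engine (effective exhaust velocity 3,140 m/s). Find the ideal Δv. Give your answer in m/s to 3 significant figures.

Stage wet mass = m₀ − payload = 191,300 − 10,500 = 180,800 kg.
Stage dry mass = ε × stage wet mass = 0.154 × 180,800 = 27,843.2 kg.
Burnout mass m_f = stage dry + payload = 27,843.2 + 10,500 = 38,343.2 kg.
Δv = v_e · ln(191,300/38,343.2) = 3140.0 × ln(4.989) = 3140.0 × 1.6073 ≈ 5047 m/s.

Δv ≈ 5050 m/s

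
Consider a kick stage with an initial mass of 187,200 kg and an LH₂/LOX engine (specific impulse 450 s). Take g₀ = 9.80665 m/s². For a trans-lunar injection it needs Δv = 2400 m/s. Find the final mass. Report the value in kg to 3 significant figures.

v_e = Isp · g₀ = 450 × 9.80665 = 4413.0 m/s.
m₀/m_f = exp(Δv / v_e) = exp(2400 / 4413.0) = exp(0.5438) = 1.7226.
m_f = m₀ / 1.7226 = 187,200 / 1.7226 = 108,673 kg.

final mass ≈ 109000 kg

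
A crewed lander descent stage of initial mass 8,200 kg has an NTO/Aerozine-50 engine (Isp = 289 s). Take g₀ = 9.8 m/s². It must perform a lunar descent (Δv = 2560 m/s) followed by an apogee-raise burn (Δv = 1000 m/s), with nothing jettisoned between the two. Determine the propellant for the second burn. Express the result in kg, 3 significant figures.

v_e = Isp · g₀ = 289 × 9.8 = 2832.2 m/s.
After the first burn: m = 8200 × exp(−2560/2832.2) = 8200 × 0.40499 = 3,320.92 kg.
After the second burn: m = 3,320.92 × exp(−1000/2832.2) = 3,320.92 × 0.70252 = 2,333.01 kg.
Second-burn propellant = 3,320.92 − 2,333.01 = 987.91 kg.

propellant for the second burn ≈ 988 kg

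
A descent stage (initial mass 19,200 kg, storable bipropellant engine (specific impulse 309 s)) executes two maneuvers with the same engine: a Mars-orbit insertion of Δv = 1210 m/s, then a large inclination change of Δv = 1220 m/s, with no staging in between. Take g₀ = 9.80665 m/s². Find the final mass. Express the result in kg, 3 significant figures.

final mass ≈ 8610 kg

v_e = Isp · g₀ = 309 × 9.80665 = 3030.3 m/s.
After the first burn: m = 19200 × exp(−1210/3030.3) = 19200 × 0.67079 = 12,879.2 kg.
After the second burn: m = 12,879.2 × exp(−1220/3030.3) = 12,879.2 × 0.66858 = 8,610.78 kg.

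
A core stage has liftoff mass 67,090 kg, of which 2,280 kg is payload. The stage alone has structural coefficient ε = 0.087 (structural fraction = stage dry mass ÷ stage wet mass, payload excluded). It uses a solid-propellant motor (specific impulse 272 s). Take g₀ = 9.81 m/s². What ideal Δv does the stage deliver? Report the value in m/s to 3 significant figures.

Stage wet mass = m₀ − payload = 67,090 − 2,280 = 64,810 kg.
Stage dry mass = ε × stage wet mass = 0.087 × 64,810 = 5,638.47 kg.
Burnout mass m_f = stage dry + payload = 5,638.47 + 2,280 = 7,918.47 kg.
v_e = Isp · g₀ = 272 × 9.81 = 2668.3 m/s.
Δv = v_e · ln(67,090/7,918.47) = 2668.3 × ln(8.473) = 2668.3 × 2.1368 ≈ 5702 m/s.

Δv ≈ 5700 m/s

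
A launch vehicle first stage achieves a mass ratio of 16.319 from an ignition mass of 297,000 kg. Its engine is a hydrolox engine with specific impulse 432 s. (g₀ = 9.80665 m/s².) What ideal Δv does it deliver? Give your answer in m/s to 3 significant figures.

Δv ≈ 11800 m/s

v_e = Isp · g₀ = 432 × 9.80665 = 4236.5 m/s.
From the ideal rocket equation, Δv = v_e · ln(16.319) = 4236.5 × 2.7923 ≈ 11829.6 m/s.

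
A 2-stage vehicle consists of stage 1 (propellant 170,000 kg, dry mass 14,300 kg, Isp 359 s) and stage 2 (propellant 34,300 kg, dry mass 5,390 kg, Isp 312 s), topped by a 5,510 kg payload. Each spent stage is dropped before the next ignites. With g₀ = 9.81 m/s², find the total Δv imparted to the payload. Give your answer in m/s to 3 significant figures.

Ignition mass of stage 1 = 170,000+14,300 + 34,300+5,390 + 5,510 = 229,500 kg.
Stage 1: m₀ = 229,500 kg, m_f = 229,500 − 170,000 = 59,500 kg; Δv = 359×9.81×ln(3.857) = 3521.8×1.3499 ≈ 4754 m/s.
Stage 2: m₀ = 45,200 kg, m_f = 45,200 − 34,300 = 10,900 kg; Δv = 312×9.81×ln(4.147) = 3060.7×1.4223 ≈ 4353 m/s.
Total Δv = 4754 + 4353 = 9107 m/s.

Δv ≈ 9110 m/s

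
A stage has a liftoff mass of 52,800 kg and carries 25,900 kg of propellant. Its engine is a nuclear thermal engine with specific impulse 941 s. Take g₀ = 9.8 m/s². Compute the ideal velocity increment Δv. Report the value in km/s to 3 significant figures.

v_e = Isp · g₀ = 941 × 9.8 = 9221.8 m/s.
m_f = m₀ − m_prop = 52,800 − 25,900 = 26,900 kg.
Using Δv = v_e ln(m₀/m_f): Δv = v_e · ln(m₀/m_f) = 9221.8 × ln(1.963) = 9221.8 × 0.6744 ≈ 6219.0 m/s.

Δv ≈ 6.22 km/s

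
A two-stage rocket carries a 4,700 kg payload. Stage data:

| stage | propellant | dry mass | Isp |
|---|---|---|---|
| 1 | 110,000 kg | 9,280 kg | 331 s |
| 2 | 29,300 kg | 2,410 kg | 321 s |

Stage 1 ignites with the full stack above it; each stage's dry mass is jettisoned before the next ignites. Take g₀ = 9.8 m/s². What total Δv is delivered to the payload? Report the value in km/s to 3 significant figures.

Ignition mass of stage 1 = 110,000+9,280 + 29,300+2,410 + 4,700 = 155,690 kg.
Stage 1: m₀ = 155,690 kg, m_f = 155,690 − 110,000 = 45,690 kg; Δv = 331×9.8×ln(3.408) = 3243.8×1.2260 ≈ 3977 m/s.
Stage 2: m₀ = 36,410 kg, m_f = 36,410 − 29,300 = 7,110 kg; Δv = 321×9.8×ln(5.121) = 3145.8×1.6333 ≈ 5138 m/s.
Total Δv = 3977 + 5138 = 9115 m/s.

Δv ≈ 9.12 km/s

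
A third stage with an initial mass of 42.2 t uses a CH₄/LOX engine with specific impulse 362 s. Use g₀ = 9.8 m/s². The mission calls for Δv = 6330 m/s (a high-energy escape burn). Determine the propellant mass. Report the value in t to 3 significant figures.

v_e = Isp · g₀ = 362 × 9.8 = 3547.6 m/s.
Rocket equation: m₀/m_f = exp(Δv / v_e) = exp(6330 / 3547.6) = exp(1.7843) = 5.9554.
m_f = 42.2 / 5.9554 = 7.08601 t, so propellant = m₀ − m_f = 42.2 − 7.08601 = 35.11399 t.

propellant mass ≈ 35.1 t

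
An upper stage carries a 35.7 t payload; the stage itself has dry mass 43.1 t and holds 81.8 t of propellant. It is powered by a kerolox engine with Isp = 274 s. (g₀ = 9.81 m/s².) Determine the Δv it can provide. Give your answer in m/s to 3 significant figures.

Δv ≈ 1910 m/s

v_e = Isp · g₀ = 274 × 9.81 = 2687.9 m/s.
m₀ = payload + dry + propellant = 35.7 + 43.1 + 81.8 = 160.6 t.
m_f = payload + dry = 35.7 + 43.1 = 78.8 t.
Δv = v_e · ln(m₀/m_f) = 2687.9 × ln(2.038) = 2687.9 × 0.7120 ≈ 1913.8 m/s.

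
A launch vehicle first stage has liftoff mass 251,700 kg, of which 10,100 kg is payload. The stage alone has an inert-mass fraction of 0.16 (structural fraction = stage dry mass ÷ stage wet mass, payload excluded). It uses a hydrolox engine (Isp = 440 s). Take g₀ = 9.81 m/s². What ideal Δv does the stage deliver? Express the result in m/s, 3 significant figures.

Δv ≈ 7080 m/s

Stage wet mass = m₀ − payload = 251,700 − 10,100 = 241,600 kg.
Stage dry mass = ε × stage wet mass = 0.16 × 241,600 = 38,656 kg.
Burnout mass m_f = stage dry + payload = 38,656 + 10,100 = 48,756 kg.
v_e = Isp · g₀ = 440 × 9.81 = 4316.4 m/s.
By the Tsiolkovsky rocket equation, Δv = v_e · ln(251,700/48,756) = 4316.4 × ln(5.162) = 4316.4 × 1.6414 ≈ 7085 m/s.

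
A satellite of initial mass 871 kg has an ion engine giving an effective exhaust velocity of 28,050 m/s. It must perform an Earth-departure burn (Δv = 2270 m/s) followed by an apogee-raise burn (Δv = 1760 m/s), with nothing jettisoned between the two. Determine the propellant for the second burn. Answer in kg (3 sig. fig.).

propellant for the second burn ≈ 48.9 kg

After the first burn: m = 871 × exp(−2270/28050.0) = 871 × 0.92226 = 803.288 kg.
After the second burn: m = 803.288 × exp(−1760/28050.0) = 803.288 × 0.93918 = 754.432 kg.
Second-burn propellant = 803.288 − 754.432 = 48.856 kg.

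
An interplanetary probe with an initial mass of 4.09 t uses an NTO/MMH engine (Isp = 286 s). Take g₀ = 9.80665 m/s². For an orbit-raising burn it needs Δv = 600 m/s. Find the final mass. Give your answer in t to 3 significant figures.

final mass ≈ 3.30 t

v_e = Isp · g₀ = 286 × 9.80665 = 2804.7 m/s.
From the ideal rocket equation, m₀/m_f = exp(Δv / v_e) = exp(600 / 2804.7) = exp(0.2139) = 1.2385.
m_f = m₀ / 1.2385 = 4.09 / 1.2385 = 3.30238 t.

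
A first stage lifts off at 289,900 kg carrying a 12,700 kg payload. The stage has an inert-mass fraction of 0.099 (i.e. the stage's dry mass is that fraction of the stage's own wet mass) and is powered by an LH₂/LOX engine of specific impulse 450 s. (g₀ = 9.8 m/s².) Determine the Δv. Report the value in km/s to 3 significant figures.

Δv ≈ 8.72 km/s

Stage wet mass = m₀ − payload = 289,900 − 12,700 = 277,200 kg.
Stage dry mass = ε × stage wet mass = 0.099 × 277,200 = 27,442.8 kg.
Burnout mass m_f = stage dry + payload = 27,442.8 + 12,700 = 40,142.8 kg.
v_e = Isp · g₀ = 450 × 9.8 = 4410.0 m/s.
Using Δv = v_e ln(m₀/m_f): Δv = v_e · ln(289,900/40,142.8) = 4410.0 × ln(7.222) = 4410.0 × 1.9771 ≈ 8719 m/s.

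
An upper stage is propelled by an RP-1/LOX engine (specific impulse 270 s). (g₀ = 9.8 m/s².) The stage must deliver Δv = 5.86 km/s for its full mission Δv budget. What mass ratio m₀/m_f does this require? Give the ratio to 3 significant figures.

v_e = Isp · g₀ = 270 × 9.8 = 2646.0 m/s.
From the ideal rocket equation, m₀/m_f = exp(Δv / v_e) = exp(5860 / 2646.0) = exp(2.2147) = 9.1583.

mass ratio ≈ 9.16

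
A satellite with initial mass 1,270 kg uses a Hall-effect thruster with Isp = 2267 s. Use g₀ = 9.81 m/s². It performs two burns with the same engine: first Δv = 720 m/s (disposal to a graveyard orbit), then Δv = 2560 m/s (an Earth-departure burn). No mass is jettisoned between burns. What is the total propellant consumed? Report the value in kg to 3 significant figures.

v_e = Isp · g₀ = 2267 × 9.81 = 22239.3 m/s.
After the first burn: m = 1270 × exp(−720/22239.3) = 1270 × 0.96814 = 1,229.54 kg.
After the second burn: m = 1,229.54 × exp(−2560/22239.3) = 1,229.54 × 0.89127 = 1,095.85 kg.
Total propellant = m₀ − m_final = 1270 − 1,095.85 = 174.15 kg.

total propellant consumed ≈ 174 kg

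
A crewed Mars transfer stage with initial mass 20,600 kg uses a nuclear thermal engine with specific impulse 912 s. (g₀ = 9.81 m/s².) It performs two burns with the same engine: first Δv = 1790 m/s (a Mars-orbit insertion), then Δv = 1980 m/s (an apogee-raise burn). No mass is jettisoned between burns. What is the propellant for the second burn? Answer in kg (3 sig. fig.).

propellant for the second burn ≈ 3350 kg

v_e = Isp · g₀ = 912 × 9.81 = 8946.7 m/s.
After the first burn: m = 20600 × exp(−1790/8946.7) = 20600 × 0.81867 = 16,864.6 kg.
After the second burn: m = 16,864.6 × exp(−1980/8946.7) = 16,864.6 × 0.80147 = 13,516.5 kg.
Second-burn propellant = 16,864.6 − 13,516.5 = 3,348.1 kg.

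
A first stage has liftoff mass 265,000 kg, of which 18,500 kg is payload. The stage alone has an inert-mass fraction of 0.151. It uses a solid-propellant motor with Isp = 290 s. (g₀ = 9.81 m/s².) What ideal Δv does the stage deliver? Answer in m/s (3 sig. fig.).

Δv ≈ 4440 m/s

Stage wet mass = m₀ − payload = 265,000 − 18,500 = 246,500 kg.
Stage dry mass = ε × stage wet mass = 0.151 × 246,500 = 37,221.5 kg.
Burnout mass m_f = stage dry + payload = 37,221.5 + 18,500 = 55,721.5 kg.
v_e = Isp · g₀ = 290 × 9.81 = 2844.9 m/s.
Δv = v_e · ln(265,000/55,721.5) = 2844.9 × ln(4.756) = 2844.9 × 1.5594 ≈ 4436 m/s.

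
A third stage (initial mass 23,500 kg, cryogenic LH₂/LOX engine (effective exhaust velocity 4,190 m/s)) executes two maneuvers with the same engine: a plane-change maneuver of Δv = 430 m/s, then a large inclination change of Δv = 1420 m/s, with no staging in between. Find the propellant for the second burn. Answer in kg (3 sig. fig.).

propellant for the second burn ≈ 6100 kg

After the first burn: m = 23500 × exp(−430/4190.0) = 23500 × 0.90247 = 21,208 kg.
After the second burn: m = 21,208 × exp(−1420/4190.0) = 21,208 × 0.71255 = 15,111.8 kg.
Second-burn propellant = 21,208 − 15,111.8 = 6,096.2 kg.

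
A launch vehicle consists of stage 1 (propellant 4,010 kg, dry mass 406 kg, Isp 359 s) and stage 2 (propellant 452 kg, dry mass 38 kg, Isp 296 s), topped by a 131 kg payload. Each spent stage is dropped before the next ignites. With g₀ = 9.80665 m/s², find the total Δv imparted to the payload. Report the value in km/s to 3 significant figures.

Δv ≈ 9.38 km/s

Ignition mass of stage 1 = 4,010+406 + 452+38 + 131 = 5,037 kg.
Stage 1: m₀ = 5,037 kg, m_f = 5,037 − 4,010 = 1,027 kg; Δv = 359×9.80665×ln(4.905) = 3520.6×1.5902 ≈ 5598 m/s.
Stage 2: m₀ = 621 kg, m_f = 621 − 452 = 169 kg; Δv = 296×9.80665×ln(3.675) = 2902.8×1.3014 ≈ 3778 m/s.
Total Δv = 5598 + 3778 = 9376 m/s.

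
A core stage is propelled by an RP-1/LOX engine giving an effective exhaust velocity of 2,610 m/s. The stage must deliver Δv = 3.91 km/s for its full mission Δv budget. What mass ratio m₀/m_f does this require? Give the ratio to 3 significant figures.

Using Δv = v_e ln(m₀/m_f): m₀/m_f = exp(Δv / v_e) = exp(3910 / 2610.0) = exp(1.4981) = 4.4731.

mass ratio ≈ 4.47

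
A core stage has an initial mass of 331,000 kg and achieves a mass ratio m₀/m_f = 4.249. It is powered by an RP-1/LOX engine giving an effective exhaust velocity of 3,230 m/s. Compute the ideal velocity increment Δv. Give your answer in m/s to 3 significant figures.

Δv ≈ 4670 m/s

Rocket equation: Δv = v_e · ln(4.249) = 3230.0 × 1.4467 ≈ 4672.8 m/s.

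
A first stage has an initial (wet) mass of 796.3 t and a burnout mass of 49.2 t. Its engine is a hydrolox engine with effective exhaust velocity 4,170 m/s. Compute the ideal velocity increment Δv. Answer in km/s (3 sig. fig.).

Δv ≈ 11.6 km/s

Δv = v_e · ln(m₀/m_f) = 4170.0 × ln(16.18) = 4170.0 × 2.7841 ≈ 11609.6 m/s.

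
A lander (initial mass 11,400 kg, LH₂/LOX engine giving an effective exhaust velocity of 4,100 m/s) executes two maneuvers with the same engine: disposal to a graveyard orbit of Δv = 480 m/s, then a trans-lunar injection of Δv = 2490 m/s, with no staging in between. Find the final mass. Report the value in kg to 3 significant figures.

final mass ≈ 5520 kg

After the first burn: m = 11400 × exp(−480/4100.0) = 11400 × 0.88952 = 10,140.5 kg.
After the second burn: m = 10,140.5 × exp(−2490/4100.0) = 10,140.5 × 0.54481 = 5,524.65 kg.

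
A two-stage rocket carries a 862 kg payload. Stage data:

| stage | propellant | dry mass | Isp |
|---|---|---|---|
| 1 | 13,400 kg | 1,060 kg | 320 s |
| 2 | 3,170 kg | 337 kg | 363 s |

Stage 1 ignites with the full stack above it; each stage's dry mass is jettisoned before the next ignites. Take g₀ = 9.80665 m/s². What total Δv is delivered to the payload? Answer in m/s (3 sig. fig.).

Δv ≈ 8510 m/s

Ignition mass of stage 1 = 13,400+1,060 + 3,170+337 + 862 = 18,829 kg.
Stage 1: m₀ = 18,829 kg, m_f = 18,829 − 13,400 = 5,429 kg; Δv = 320×9.80665×ln(3.468) = 3138.1×1.2436 ≈ 3903 m/s.
Stage 2: m₀ = 4,369 kg, m_f = 4,369 − 3,170 = 1,199 kg; Δv = 363×9.80665×ln(3.644) = 3559.8×1.2930 ≈ 4603 m/s.
Total Δv = 3903 + 4603 = 8506 m/s.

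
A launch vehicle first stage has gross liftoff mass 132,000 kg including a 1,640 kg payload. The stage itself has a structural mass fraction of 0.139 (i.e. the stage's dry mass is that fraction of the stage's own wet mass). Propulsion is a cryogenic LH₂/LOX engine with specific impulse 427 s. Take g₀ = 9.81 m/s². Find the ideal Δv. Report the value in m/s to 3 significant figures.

Stage wet mass = m₀ − payload = 132,000 − 1,640 = 130,360 kg.
Stage dry mass = ε × stage wet mass = 0.139 × 130,360 = 18,120 kg.
Burnout mass m_f = stage dry + payload = 18,120 + 1,640 = 19,760 kg.
v_e = Isp · g₀ = 427 × 9.81 = 4188.9 m/s.
Rocket equation: Δv = v_e · ln(132,000/19,760) = 4188.9 × ln(6.68) = 4188.9 × 1.8991 ≈ 7955 m/s.

Δv ≈ 7960 m/s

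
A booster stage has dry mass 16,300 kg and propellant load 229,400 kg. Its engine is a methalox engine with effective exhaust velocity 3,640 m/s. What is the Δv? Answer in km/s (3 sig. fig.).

m₀ = m_dry + m_prop = 16,300 + 229,400 = 245,700 kg.
From the ideal rocket equation, Δv = v_e · ln(m₀/m_f) = 3640.0 × ln(15.07) = 3640.0 × 2.7129 ≈ 9875.1 m/s.

Δv ≈ 9.88 km/s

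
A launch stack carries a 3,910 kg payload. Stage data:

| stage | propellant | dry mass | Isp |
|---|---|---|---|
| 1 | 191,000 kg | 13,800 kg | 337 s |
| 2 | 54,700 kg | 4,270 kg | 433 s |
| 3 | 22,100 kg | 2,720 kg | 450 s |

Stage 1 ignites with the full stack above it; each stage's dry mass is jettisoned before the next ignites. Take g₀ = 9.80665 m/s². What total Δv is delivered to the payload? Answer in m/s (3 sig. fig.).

Ignition mass of stage 1 = 191,000+13,800 + 54,700+4,270 + 22,100+2,720 + 3,910 = 292,500 kg.
Stage 1: m₀ = 292,500 kg, m_f = 292,500 − 191,000 = 101,500 kg; Δv = 337×9.80665×ln(2.882) = 3304.8×1.0584 ≈ 3498 m/s.
Stage 2: m₀ = 87,700 kg, m_f = 87,700 − 54,700 = 33,000 kg; Δv = 433×9.80665×ln(2.658) = 4246.3×0.9774 ≈ 4150 m/s.
Stage 3: m₀ = 28,730 kg, m_f = 28,730 − 22,100 = 6,630 kg; Δv = 450×9.80665×ln(4.333) = 4413.0×1.4663 ≈ 6471 m/s.
Total Δv = 3498 + 4150 + 6471 = 14119 m/s.

Δv ≈ 14100 m/s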